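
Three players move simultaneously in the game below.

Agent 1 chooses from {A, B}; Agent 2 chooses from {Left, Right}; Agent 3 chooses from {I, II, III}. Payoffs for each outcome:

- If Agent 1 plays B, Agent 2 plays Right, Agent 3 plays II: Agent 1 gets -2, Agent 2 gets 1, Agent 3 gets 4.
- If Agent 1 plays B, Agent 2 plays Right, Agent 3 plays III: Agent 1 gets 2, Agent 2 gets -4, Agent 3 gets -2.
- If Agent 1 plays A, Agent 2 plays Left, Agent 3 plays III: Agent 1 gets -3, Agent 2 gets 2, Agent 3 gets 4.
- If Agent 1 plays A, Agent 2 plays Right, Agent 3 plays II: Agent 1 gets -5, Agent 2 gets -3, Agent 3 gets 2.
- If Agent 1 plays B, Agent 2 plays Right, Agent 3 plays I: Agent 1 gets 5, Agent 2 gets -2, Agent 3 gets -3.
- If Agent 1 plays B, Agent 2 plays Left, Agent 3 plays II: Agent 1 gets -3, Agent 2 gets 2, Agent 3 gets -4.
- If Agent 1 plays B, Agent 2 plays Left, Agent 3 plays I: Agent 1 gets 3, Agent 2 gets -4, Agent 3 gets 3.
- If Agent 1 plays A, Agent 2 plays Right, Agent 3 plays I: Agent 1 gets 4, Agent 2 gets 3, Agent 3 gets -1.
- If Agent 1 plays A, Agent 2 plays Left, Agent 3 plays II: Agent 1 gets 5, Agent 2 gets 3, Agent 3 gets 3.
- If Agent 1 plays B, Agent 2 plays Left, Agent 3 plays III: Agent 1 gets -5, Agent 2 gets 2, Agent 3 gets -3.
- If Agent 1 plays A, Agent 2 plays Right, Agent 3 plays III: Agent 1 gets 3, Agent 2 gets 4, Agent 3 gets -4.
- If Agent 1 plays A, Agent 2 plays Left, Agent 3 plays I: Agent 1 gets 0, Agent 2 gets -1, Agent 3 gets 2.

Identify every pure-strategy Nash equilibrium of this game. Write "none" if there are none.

No pure-strategy Nash equilibrium.

(A, Left, I): Agent 1 can switch to B (0 → 3). Not NE.
(A, Left, II): Agent 3 can switch to III (3 → 4). Not NE.
(A, Left, III): Agent 2 can switch to Right (2 → 4). Not NE.
(A, Right, I): Agent 1 can switch to B (4 → 5). Not NE.
(A, Right, II): Agent 1 can switch to B (-5 → -2). Not NE.
(A, Right, III): Agent 3 can switch to I (-4 → -1). Not NE.
(B, Left, I): Agent 2 can switch to Right (-4 → -2). Not NE.
(B, Left, II): Agent 1 can switch to A (-3 → 5). Not NE.
(B, Left, III): Agent 1 can switch to A (-5 → -3). Not NE.
(B, Right, I): Agent 3 can switch to II (-3 → 4). Not NE.
(B, Right, II): Agent 2 can switch to Left (1 → 2). Not NE.
(B, Right, III): Agent 1 can switch to A (2 → 3). Not NE.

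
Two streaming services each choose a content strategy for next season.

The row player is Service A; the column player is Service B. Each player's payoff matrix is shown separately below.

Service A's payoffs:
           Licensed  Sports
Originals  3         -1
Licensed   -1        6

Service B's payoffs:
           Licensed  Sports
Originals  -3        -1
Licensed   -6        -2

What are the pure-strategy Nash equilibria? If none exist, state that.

The unique pure-strategy Nash equilibrium is (Licensed, Sports).

Mark each player's best response to every combination of opponents' strategies; a profile where every player is best-responding is a pure Nash equilibrium.
Service A against Licensed: payoffs 3, -1 → best response Originals.
Service A against Sports: payoffs -1, 6 → best response Licensed.
Service B against Originals: payoffs -3, -1 → best response Sports.
Service B against Licensed: payoffs -6, -2 → best response Sports.
Mutual best responses: (Licensed, Sports).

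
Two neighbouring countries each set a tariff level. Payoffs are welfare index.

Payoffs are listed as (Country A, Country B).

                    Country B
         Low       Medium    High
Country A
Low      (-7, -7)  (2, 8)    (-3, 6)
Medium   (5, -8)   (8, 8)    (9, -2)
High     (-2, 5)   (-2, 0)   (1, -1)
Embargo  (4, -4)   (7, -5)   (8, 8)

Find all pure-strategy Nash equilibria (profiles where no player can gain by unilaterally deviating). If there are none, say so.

The unique pure-strategy Nash equilibrium is (Medium, Medium).

For each player, find the best response to each opponent profile; mutual best responses are the pure NE.
Country A against Low: payoffs -7, 5, -2, 4 → best response Medium.
Country A against Medium: payoffs 2, 8, -2, 7 → best response Medium.
Country A against High: payoffs -3, 9, 1, 8 → best response Medium.
Country B against Low: payoffs -7, 8, 6 → best response Medium.
Country B against Medium: payoffs -8, 8, -2 → best response Medium.
Country B against High: payoffs 5, 0, -1 → best response Low.
Country B against Embargo: payoffs -4, -5, 8 → best response High.
Mutual best responses: (Medium, Medium).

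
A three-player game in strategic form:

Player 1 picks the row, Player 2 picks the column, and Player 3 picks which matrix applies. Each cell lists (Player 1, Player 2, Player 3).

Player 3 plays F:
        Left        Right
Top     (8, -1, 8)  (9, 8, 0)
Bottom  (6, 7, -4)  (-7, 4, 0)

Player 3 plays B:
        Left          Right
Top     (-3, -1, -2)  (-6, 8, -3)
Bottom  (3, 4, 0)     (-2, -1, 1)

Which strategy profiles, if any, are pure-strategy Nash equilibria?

The pure Nash equilibria are (Top, Right, F), (Bottom, Left, B).

Player 1 against (Left, F): payoffs 8, 6 → best response Top.
Player 1 against (Left, B): payoffs -3, 3 → best response Bottom.
Player 1 against (Right, F): payoffs 9, -7 → best response Top.
Player 1 against (Right, B): payoffs -6, -2 → best response Bottom.
Player 2 against (Top, F): payoffs -1, 8 → best response Right.
Player 2 against (Top, B): payoffs -1, 8 → best response Right.
Player 2 against (Bottom, F): payoffs 7, 4 → best response Left.
Player 2 against (Bottom, B): payoffs 4, -1 → best response Left.
Player 3 against (Top, Left): payoffs 8, -2 → best response F.
Player 3 against (Top, Right): payoffs 0, -3 → best response F.
Player 3 against (Bottom, Left): payoffs -4, 0 → best response B.
Player 3 against (Bottom, Right): payoffs 0, 1 → best response B.
Mutual best responses: (Top, Right, F); (Bottom, Left, B).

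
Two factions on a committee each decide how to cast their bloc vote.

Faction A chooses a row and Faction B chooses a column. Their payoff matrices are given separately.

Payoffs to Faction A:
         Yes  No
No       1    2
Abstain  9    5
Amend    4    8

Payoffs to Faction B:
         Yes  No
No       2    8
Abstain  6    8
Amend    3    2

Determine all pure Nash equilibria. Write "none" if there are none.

none

(No, Yes): Faction A can switch to Abstain (1 → 9). Not NE.
(No, No): Faction A can switch to Abstain (2 → 5). Not NE.
(Abstain, Yes): Faction B can switch to No (6 → 8). Not NE.
(Abstain, No): Faction A can switch to Amend (5 → 8). Not NE.
(Amend, Yes): Faction A can switch to Abstain (4 → 9). Not NE.
(Amend, No): Faction B can switch to Yes (2 → 3). Not NE.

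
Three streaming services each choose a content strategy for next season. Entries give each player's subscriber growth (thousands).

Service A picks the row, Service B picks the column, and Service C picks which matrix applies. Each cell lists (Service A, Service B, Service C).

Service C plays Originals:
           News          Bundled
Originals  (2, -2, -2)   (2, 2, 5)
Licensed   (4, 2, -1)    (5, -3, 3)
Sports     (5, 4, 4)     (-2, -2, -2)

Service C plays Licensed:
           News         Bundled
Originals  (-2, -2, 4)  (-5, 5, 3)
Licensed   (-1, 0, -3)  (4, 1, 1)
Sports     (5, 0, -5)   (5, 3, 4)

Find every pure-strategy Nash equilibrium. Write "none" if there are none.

(Originals, News, Originals): Service A can switch to Licensed (2 → 4). Not NE.
(Originals, News, Licensed): Service A can switch to Licensed (-2 → -1). Not NE.
(Originals, Bundled, Originals): Service A can switch to Licensed (2 → 5). Not NE.
(Originals, Bundled, Licensed): Service A can switch to Licensed (-5 → 4). Not NE.
(Licensed, News, Originals): Service A can switch to Sports (4 → 5). Not NE.
(Licensed, News, Licensed): Service A can switch to Sports (-1 → 5). Not NE.
(Licensed, Bundled, Originals): Service B can switch to News (-3 → 2). Not NE.
(Licensed, Bundled, Licensed): Service A can switch to Sports (4 → 5). Not NE.
(Sports, News, Originals): Service A gets 5, best alternative 4; Service B gets 4, best alternative -2; Service C gets 4, best alternative -5. No profitable deviation — NE.
(Sports, News, Licensed): Service B can switch to Bundled (0 → 3). Not NE.
(Sports, Bundled, Originals): Service A can switch to Originals (-2 → 2). Not NE.
(Sports, Bundled, Licensed): Service A gets 5, best alternative 4; Service B gets 3, best alternative 0; Service C gets 4, best alternative -2. No profitable deviation — NE.

Pure-strategy Nash equilibria: (Sports, News, Originals) and (Sports, Bundled, Licensed)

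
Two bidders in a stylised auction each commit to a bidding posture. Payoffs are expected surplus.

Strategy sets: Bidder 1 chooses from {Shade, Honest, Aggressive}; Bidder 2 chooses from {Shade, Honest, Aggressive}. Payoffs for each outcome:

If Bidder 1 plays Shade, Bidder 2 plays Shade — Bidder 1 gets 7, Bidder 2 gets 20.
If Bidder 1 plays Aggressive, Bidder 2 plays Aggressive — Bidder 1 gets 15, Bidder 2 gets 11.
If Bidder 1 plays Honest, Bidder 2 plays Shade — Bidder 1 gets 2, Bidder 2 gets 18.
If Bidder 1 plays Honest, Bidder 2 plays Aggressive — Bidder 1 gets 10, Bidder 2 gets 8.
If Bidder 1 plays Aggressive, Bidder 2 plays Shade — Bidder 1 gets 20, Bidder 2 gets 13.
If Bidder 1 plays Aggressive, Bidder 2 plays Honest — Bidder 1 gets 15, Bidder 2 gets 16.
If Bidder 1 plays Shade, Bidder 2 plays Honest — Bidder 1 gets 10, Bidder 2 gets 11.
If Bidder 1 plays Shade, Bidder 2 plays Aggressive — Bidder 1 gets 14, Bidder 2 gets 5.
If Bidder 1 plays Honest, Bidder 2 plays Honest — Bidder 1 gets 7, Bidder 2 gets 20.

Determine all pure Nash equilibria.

Pure NE: (Aggressive, Honest)

Mark each player's best response to every combination of opponents' strategies; a profile where every player is best-responding is a pure Nash equilibrium.
Bidder 1 against Shade: payoffs 7, 2, 20 → best response Aggressive.
Bidder 1 against Honest: payoffs 10, 7, 15 → best response Aggressive.
Bidder 1 against Aggressive: payoffs 14, 10, 15 → best response Aggressive.
Bidder 2 against Shade: payoffs 20, 11, 5 → best response Shade.
Bidder 2 against Honest: payoffs 18, 20, 8 → best response Honest.
Bidder 2 against Aggressive: payoffs 13, 16, 11 → best response Honest.
Mutual best responses: (Aggressive, Honest).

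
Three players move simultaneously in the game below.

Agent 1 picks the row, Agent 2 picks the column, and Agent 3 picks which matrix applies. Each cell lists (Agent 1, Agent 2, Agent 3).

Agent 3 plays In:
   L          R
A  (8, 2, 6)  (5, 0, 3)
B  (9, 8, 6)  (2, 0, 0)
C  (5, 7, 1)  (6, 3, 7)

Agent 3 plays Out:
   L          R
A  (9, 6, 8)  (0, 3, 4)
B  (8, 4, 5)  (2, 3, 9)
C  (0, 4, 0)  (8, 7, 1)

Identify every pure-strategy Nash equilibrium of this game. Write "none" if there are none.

Agent 1 against (L, In): payoffs 8, 9, 5 → best response B.
Agent 1 against (L, Out): payoffs 9, 8, 0 → best response A.
Agent 1 against (R, In): payoffs 5, 2, 6 → best response C.
Agent 1 against (R, Out): payoffs 0, 2, 8 → best response C.
Agent 2 against (A, In): payoffs 2, 0 → best response L.
Agent 2 against (A, Out): payoffs 6, 3 → best response L.
Agent 2 against (B, In): payoffs 8, 0 → best response L.
Agent 2 against (B, Out): payoffs 4, 3 → best response L.
Agent 2 against (C, In): payoffs 7, 3 → best response L.
Agent 2 against (C, Out): payoffs 4, 7 → best response R.
Agent 3 against (A, L): payoffs 6, 8 → best response Out.
Agent 3 against (A, R): payoffs 3, 4 → best response Out.
Agent 3 against (B, L): payoffs 6, 5 → best response In.
Agent 3 against (B, R): payoffs 0, 9 → best response Out.
Agent 3 against (C, L): payoffs 1, 0 → best response In.
Agent 3 against (C, R): payoffs 7, 1 → best response In.
Mutual best responses: (A, L, Out); (B, L, In).

The pure Nash equilibria are (A, L, Out); (B, L, In).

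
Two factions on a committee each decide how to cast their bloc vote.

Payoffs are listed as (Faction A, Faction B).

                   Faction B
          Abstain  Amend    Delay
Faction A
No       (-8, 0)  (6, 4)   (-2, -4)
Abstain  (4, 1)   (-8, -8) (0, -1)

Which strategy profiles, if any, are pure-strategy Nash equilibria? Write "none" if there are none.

For each player, find the best response to each opponent profile; mutual best responses are the pure NE.
Faction A against Abstain: payoffs -8, 4 → best response Abstain.
Faction A against Amend: payoffs 6, -8 → best response No.
Faction A against Delay: payoffs -2, 0 → best response Abstain.
Faction B against No: payoffs 0, 4, -4 → best response Amend.
Faction B against Abstain: payoffs 1, -8, -1 → best response Abstain.
Mutual best responses: (No, Amend); (Abstain, Abstain).

Pure-strategy Nash equilibria: (No, Amend), (Abstain, Abstain)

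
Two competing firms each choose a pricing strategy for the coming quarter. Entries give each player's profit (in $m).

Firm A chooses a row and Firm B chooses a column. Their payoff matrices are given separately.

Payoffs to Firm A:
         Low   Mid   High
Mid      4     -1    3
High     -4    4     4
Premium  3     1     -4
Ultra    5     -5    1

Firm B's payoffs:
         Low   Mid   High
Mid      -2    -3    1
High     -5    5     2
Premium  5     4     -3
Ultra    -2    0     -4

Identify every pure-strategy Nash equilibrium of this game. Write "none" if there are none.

(Mid, Low): Firm A can switch to Ultra (4 → 5). Not NE.
(Mid, Mid): Firm A can switch to High (-1 → 4). Not NE.
(Mid, High): Firm A can switch to High (3 → 4). Not NE.
(High, Low): Firm A can switch to Mid (-4 → 4). Not NE.
(High, Mid): Firm A gets 4, best alternative 1; Firm B gets 5, best alternative 2. No profitable deviation — NE.
(High, High): Firm B can switch to Mid (2 → 5). Not NE.
(Premium, Low): Firm A can switch to Mid (3 → 4). Not NE.
(Premium, Mid): Firm A can switch to High (1 → 4). Not NE.
(Premium, High): Firm A can switch to Mid (-4 → 3). Not NE.
(Ultra, Low): Firm B can switch to Mid (-2 → 0). Not NE.
(Ultra, Mid): Firm A can switch to Mid (-5 → -1). Not NE.
(Ultra, High): Firm A can switch to Mid (1 → 3). Not NE.

Pure NE: (High, Mid)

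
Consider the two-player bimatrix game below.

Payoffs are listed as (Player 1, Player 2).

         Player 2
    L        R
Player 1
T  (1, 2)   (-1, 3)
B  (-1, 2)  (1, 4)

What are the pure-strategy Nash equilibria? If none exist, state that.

The unique pure-strategy Nash equilibrium is (B, R).

(T, L): Player 2 can switch to R (2 → 3). Not NE.
(T, R): Player 1 can switch to B (-1 → 1). Not NE.
(B, L): Player 1 can switch to T (-1 → 1). Not NE.
(B, R): Player 1 gets 1, best alternative -1; Player 2 gets 4, best alternative 2. No profitable deviation — NE.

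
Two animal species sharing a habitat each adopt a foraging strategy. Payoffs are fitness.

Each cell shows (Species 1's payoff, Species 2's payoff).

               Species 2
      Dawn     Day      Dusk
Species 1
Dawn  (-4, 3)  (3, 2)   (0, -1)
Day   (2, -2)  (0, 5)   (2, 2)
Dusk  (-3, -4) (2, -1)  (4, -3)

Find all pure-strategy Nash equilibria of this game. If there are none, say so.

Species 1 against Dawn: payoffs -4, 2, -3 → best response Day.
Species 1 against Day: payoffs 3, 0, 2 → best response Dawn.
Species 1 against Dusk: payoffs 0, 2, 4 → best response Dusk.
Species 2 against Dawn: payoffs 3, 2, -1 → best response Dawn.
Species 2 against Day: payoffs -2, 5, 2 → best response Day.
Species 2 against Dusk: payoffs -4, -1, -3 → best response Day.
No profile is a mutual best response for all players.

There is no pure-strategy Nash equilibrium.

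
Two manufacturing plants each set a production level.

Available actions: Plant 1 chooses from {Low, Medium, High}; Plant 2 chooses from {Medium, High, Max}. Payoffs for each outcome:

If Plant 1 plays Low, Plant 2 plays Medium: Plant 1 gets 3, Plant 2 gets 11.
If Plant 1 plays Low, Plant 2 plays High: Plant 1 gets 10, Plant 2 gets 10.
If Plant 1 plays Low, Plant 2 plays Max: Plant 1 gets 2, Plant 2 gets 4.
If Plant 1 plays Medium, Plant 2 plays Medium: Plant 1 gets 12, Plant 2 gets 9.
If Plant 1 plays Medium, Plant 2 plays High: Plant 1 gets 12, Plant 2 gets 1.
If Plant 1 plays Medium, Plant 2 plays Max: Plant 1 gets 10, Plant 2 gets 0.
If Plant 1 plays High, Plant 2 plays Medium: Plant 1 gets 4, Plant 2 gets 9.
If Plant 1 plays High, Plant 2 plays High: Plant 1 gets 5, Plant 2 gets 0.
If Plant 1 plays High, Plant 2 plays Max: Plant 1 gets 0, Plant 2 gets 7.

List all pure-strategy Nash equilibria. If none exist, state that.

The unique pure-strategy Nash equilibrium is (Medium, Medium).

For each player, find the best response to each opponent profile; mutual best responses are the pure NE.
Plant 1 against Medium: payoffs 3, 12, 4 → best response Medium.
Plant 1 against High: payoffs 10, 12, 5 → best response Medium.
Plant 1 against Max: payoffs 2, 10, 0 → best response Medium.
Plant 2 against Low: payoffs 11, 10, 4 → best response Medium.
Plant 2 against Medium: payoffs 9, 1, 0 → best response Medium.
Plant 2 against High: payoffs 9, 0, 7 → best response Medium.
Mutual best responses: (Medium, Medium).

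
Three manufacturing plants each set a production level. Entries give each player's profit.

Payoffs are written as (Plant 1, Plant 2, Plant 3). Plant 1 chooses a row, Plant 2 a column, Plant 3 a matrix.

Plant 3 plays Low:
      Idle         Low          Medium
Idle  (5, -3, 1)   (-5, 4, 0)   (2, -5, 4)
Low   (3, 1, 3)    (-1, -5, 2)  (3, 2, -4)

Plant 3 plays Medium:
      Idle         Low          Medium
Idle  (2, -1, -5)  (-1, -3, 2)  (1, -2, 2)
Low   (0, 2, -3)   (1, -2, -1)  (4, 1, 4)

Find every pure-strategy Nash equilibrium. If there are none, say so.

Mark each player's best response to every combination of opponents' strategies; a profile where every player is best-responding is a pure Nash equilibrium.
Plant 1 against (Idle, Low): payoffs 5, 3 → best response Idle.
Plant 1 against (Idle, Medium): payoffs 2, 0 → best response Idle.
Plant 1 against (Low, Low): payoffs -5, -1 → best response Low.
Plant 1 against (Low, Medium): payoffs -1, 1 → best response Low.
Plant 1 against (Medium, Low): payoffs 2, 3 → best response Low.
Plant 1 against (Medium, Medium): payoffs 1, 4 → best response Low.
Plant 2 against (Idle, Low): payoffs -3, 4, -5 → best response Low.
Plant 2 against (Idle, Medium): payoffs -1, -3, -2 → best response Idle.
Plant 2 against (Low, Low): payoffs 1, -5, 2 → best response Medium.
Plant 2 against (Low, Medium): payoffs 2, -2, 1 → best response Idle.
Plant 3 against (Idle, Idle): payoffs 1, -5 → best response Low.
Plant 3 against (Idle, Low): payoffs 0, 2 → best response Medium.
Plant 3 against (Idle, Medium): payoffs 4, 2 → best response Low.
Plant 3 against (Low, Idle): payoffs 3, -3 → best response Low.
Plant 3 against (Low, Low): payoffs 2, -1 → best response Low.
Plant 3 against (Low, Medium): payoffs -4, 4 → best response Medium.
No profile is a mutual best response for all players.

This game has no pure Nash equilibrium.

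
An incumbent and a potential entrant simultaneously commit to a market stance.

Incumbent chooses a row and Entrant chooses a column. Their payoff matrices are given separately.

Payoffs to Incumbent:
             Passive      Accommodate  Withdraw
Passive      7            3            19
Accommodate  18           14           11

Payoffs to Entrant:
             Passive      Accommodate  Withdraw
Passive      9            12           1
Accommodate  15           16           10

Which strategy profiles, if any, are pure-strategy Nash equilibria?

(Accommodate, Accommodate)

Incumbent against Passive: payoffs 7, 18 → best response Accommodate.
Incumbent against Accommodate: payoffs 3, 14 → best response Accommodate.
Incumbent against Withdraw: payoffs 19, 11 → best response Passive.
Entrant against Passive: payoffs 9, 12, 1 → best response Accommodate.
Entrant against Accommodate: payoffs 15, 16, 10 → best response Accommodate.
Mutual best responses: (Accommodate, Accommodate).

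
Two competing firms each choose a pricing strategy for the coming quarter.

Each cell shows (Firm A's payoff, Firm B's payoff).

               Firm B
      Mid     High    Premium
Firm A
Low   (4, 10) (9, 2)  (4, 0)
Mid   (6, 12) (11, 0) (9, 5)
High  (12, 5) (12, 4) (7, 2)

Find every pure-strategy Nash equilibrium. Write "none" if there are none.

Pure NE: (High, Mid)

Mark each player's best response to every combination of opponents' strategies; a profile where every player is best-responding is a pure Nash equilibrium.
Firm A against Mid: payoffs 4, 6, 12 → best response High.
Firm A against High: payoffs 9, 11, 12 → best response High.
Firm A against Premium: payoffs 4, 9, 7 → best response Mid.
Firm B against Low: payoffs 10, 2, 0 → best response Mid.
Firm B against Mid: payoffs 12, 0, 5 → best response Mid.
Firm B against High: payoffs 5, 4, 2 → best response Mid.
Mutual best responses: (High, Mid).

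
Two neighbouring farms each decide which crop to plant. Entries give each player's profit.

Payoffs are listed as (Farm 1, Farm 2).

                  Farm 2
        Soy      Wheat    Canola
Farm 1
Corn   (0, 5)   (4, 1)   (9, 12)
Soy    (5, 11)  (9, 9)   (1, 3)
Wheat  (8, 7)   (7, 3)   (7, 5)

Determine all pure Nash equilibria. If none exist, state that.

Farm 1 against Soy: payoffs 0, 5, 8 → best response Wheat.
Farm 1 against Wheat: payoffs 4, 9, 7 → best response Soy.
Farm 1 against Canola: payoffs 9, 1, 7 → best response Corn.
Farm 2 against Corn: payoffs 5, 1, 12 → best response Canola.
Farm 2 against Soy: payoffs 11, 9, 3 → best response Soy.
Farm 2 against Wheat: payoffs 7, 3, 5 → best response Soy.
Mutual best responses: (Corn, Canola); (Wheat, Soy).

The pure Nash equilibria are (Corn, Canola) and (Wheat, Soy).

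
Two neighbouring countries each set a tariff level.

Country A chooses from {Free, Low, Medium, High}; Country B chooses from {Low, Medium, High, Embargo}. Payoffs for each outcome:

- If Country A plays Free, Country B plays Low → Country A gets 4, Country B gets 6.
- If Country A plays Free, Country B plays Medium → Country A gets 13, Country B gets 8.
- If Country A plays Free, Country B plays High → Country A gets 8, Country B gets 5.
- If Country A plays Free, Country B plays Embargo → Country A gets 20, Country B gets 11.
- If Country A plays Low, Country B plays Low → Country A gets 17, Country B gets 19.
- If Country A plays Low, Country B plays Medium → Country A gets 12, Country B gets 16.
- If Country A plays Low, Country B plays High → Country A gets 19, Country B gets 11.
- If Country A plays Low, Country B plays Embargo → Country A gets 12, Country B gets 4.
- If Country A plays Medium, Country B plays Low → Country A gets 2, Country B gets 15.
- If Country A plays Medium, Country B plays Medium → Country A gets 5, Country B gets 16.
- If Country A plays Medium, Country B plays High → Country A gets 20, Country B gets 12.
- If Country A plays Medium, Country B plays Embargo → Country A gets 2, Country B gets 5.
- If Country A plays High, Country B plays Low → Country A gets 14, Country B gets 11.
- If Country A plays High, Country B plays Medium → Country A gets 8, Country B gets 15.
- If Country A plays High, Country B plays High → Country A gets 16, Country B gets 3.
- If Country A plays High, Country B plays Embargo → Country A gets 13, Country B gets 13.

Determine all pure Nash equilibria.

(Free, Low): Country A can switch to Low (4 → 17). Not NE.
(Free, Medium): Country B can switch to Embargo (8 → 11). Not NE.
(Free, High): Country A can switch to Low (8 → 19). Not NE.
(Free, Embargo): Country A gets 20, best alternative 13; Country B gets 11, best alternative 8. No profitable deviation — NE.
(Low, Low): Country A gets 17, best alternative 14; Country B gets 19, best alternative 16. No profitable deviation — NE.
(Low, Medium): Country A can switch to Free (12 → 13). Not NE.
(Low, High): Country A can switch to Medium (19 → 20). Not NE.
(Low, Embargo): Country A can switch to Free (12 → 20). Not NE.
(Medium, Low): Country A can switch to Free (2 → 4). Not NE.
(Medium, Medium): Country A can switch to Free (5 → 13). Not NE.
(The remaining 6 profiles each have a profitable deviation by the same check.)

Pure-strategy Nash equilibria: (Free, Embargo); (Low, Low)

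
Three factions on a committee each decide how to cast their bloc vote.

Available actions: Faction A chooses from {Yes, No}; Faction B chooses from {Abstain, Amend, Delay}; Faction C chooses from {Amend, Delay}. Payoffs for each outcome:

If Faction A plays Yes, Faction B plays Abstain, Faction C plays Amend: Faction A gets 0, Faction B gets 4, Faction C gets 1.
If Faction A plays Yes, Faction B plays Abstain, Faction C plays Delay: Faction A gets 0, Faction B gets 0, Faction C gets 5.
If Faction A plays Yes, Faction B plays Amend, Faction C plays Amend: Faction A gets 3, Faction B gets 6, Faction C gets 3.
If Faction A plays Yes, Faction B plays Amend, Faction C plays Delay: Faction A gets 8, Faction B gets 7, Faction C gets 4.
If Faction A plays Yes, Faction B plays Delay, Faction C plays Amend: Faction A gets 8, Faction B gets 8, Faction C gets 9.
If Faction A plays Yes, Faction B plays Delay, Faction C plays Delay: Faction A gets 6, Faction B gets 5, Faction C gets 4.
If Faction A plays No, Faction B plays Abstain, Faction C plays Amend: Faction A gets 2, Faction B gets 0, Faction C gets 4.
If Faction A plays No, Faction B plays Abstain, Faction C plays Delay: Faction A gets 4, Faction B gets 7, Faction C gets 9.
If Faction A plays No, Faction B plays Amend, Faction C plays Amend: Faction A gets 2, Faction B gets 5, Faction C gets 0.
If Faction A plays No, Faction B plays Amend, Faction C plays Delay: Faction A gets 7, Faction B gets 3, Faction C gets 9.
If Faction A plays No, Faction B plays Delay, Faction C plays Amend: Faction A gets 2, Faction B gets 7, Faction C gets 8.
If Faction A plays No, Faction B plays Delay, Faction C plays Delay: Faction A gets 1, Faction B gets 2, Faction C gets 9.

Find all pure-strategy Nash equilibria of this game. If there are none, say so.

For each player, find the best response to each opponent profile; mutual best responses are the pure NE.
Faction A against (Abstain, Amend): payoffs 0, 2 → best response No.
Faction A against (Abstain, Delay): payoffs 0, 4 → best response No.
Faction A against (Amend, Amend): payoffs 3, 2 → best response Yes.
Faction A against (Amend, Delay): payoffs 8, 7 → best response Yes.
Faction A against (Delay, Amend): payoffs 8, 2 → best response Yes.
Faction A against (Delay, Delay): payoffs 6, 1 → best response Yes.
Faction B against (Yes, Amend): payoffs 4, 6, 8 → best response Delay.
Faction B against (Yes, Delay): payoffs 0, 7, 5 → best response Amend.
Faction B against (No, Amend): payoffs 0, 5, 7 → best response Delay.
Faction B against (No, Delay): payoffs 7, 3, 2 → best response Abstain.
Faction C against (Yes, Abstain): payoffs 1, 5 → best response Delay.
Faction C against (Yes, Amend): payoffs 3, 4 → best response Delay.
Faction C against (Yes, Delay): payoffs 9, 4 → best response Amend.
Faction C against (No, Abstain): payoffs 4, 9 → best response Delay.
Faction C against (No, Amend): payoffs 0, 9 → best response Delay.
Faction C against (No, Delay): payoffs 8, 9 → best response Delay.
Mutual best responses: (Yes, Amend, Delay); (Yes, Delay, Amend); (No, Abstain, Delay).

(Yes, Amend, Delay), (Yes, Delay, Amend), (No, Abstain, Delay)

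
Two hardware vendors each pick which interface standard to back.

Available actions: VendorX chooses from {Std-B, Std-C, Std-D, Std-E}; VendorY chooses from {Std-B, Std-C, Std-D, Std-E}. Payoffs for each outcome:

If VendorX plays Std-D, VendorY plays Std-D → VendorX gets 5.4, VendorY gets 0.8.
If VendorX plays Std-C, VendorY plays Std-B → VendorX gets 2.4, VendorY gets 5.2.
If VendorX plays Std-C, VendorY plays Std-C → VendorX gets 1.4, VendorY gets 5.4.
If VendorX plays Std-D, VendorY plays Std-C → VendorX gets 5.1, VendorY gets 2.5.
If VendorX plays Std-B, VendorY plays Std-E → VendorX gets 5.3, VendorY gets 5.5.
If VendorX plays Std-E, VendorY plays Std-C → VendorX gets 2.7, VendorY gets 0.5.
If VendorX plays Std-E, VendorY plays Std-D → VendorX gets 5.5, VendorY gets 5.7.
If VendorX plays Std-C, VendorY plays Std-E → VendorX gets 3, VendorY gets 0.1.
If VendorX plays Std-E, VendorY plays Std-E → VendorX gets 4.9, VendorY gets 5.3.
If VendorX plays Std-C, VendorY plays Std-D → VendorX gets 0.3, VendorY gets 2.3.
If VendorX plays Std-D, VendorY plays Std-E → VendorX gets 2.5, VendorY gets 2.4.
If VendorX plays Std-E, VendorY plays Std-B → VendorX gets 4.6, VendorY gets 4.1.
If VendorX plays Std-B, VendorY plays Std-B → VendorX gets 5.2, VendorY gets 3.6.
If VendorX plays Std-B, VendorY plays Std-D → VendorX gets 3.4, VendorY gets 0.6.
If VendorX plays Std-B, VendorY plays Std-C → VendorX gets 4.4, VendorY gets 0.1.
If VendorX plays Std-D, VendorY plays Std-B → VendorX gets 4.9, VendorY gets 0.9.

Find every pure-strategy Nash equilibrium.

VendorX against Std-B: payoffs 5.2, 2.4, 4.9, 4.6 → best response Std-B.
VendorX against Std-C: payoffs 4.4, 1.4, 5.1, 2.7 → best response Std-D.
VendorX against Std-D: payoffs 3.4, 0.3, 5.4, 5.5 → best response Std-E.
VendorX against Std-E: payoffs 5.3, 3, 2.5, 4.9 → best response Std-B.
VendorY against Std-B: payoffs 3.6, 0.1, 0.6, 5.5 → best response Std-E.
VendorY against Std-C: payoffs 5.2, 5.4, 2.3, 0.1 → best response Std-C.
VendorY against Std-D: payoffs 0.9, 2.5, 0.8, 2.4 → best response Std-C.
VendorY against Std-E: payoffs 4.1, 0.5, 5.7, 5.3 → best response Std-D.
Mutual best responses: (Std-B, Std-E); (Std-D, Std-C); (Std-E, Std-D).

Pure-strategy Nash equilibria: (Std-B, Std-E) and (Std-D, Std-C) and (Std-E, Std-D)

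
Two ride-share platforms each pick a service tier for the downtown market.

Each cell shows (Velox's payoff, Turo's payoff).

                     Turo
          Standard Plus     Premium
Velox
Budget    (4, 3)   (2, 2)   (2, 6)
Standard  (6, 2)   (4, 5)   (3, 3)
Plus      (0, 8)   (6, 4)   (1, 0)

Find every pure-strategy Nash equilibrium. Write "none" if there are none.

For each player, find the best response to each opponent profile; mutual best responses are the pure NE.
Velox against Standard: payoffs 4, 6, 0 → best response Standard.
Velox against Plus: payoffs 2, 4, 6 → best response Plus.
Velox against Premium: payoffs 2, 3, 1 → best response Standard.
Turo against Budget: payoffs 3, 2, 6 → best response Premium.
Turo against Standard: payoffs 2, 5, 3 → best response Plus.
Turo against Plus: payoffs 8, 4, 0 → best response Standard.
No profile is a mutual best response for all players.

No pure-strategy Nash equilibrium.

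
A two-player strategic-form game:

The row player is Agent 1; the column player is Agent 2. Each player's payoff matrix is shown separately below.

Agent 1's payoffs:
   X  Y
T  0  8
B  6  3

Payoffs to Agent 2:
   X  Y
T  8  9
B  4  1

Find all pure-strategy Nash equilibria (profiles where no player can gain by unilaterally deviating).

Agent 1 against X: payoffs 0, 6 → best response B.
Agent 1 against Y: payoffs 8, 3 → best response T.
Agent 2 against T: payoffs 8, 9 → best response Y.
Agent 2 against B: payoffs 4, 1 → best response X.
Mutual best responses: (T, Y); (B, X).

Pure-strategy Nash equilibria: (T, Y) and (B, X)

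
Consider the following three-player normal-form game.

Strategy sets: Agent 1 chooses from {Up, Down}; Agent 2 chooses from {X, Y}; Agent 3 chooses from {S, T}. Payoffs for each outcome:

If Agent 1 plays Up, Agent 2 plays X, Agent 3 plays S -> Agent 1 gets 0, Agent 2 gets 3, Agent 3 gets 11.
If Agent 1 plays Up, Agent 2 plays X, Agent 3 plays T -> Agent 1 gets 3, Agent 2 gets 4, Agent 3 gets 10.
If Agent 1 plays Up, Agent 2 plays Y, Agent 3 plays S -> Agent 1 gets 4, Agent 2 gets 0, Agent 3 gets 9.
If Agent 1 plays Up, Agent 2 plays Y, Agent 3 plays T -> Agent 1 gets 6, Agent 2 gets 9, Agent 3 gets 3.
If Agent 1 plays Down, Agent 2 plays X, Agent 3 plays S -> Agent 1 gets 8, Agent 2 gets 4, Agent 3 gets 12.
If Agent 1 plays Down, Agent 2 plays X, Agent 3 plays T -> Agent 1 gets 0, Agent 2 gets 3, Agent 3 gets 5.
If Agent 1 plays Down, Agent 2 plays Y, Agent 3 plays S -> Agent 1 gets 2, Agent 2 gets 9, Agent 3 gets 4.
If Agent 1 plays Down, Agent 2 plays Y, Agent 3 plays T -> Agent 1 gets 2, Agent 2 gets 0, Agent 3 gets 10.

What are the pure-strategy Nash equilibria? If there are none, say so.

There is no pure-strategy Nash equilibrium.

For each player, find the best response to each opponent profile; mutual best responses are the pure NE.
Agent 1 against (X, S): payoffs 0, 8 → best response Down.
Agent 1 against (X, T): payoffs 3, 0 → best response Up.
Agent 1 against (Y, S): payoffs 4, 2 → best response Up.
Agent 1 against (Y, T): payoffs 6, 2 → best response Up.
Agent 2 against (Up, S): payoffs 3, 0 → best response X.
Agent 2 against (Up, T): payoffs 4, 9 → best response Y.
Agent 2 against (Down, S): payoffs 4, 9 → best response Y.
Agent 2 against (Down, T): payoffs 3, 0 → best response X.
Agent 3 against (Up, X): payoffs 11, 10 → best response S.
Agent 3 against (Up, Y): payoffs 9, 3 → best response S.
Agent 3 against (Down, X): payoffs 12, 5 → best response S.
Agent 3 against (Down, Y): payoffs 4, 10 → best response T.
No profile is a mutual best response for all players.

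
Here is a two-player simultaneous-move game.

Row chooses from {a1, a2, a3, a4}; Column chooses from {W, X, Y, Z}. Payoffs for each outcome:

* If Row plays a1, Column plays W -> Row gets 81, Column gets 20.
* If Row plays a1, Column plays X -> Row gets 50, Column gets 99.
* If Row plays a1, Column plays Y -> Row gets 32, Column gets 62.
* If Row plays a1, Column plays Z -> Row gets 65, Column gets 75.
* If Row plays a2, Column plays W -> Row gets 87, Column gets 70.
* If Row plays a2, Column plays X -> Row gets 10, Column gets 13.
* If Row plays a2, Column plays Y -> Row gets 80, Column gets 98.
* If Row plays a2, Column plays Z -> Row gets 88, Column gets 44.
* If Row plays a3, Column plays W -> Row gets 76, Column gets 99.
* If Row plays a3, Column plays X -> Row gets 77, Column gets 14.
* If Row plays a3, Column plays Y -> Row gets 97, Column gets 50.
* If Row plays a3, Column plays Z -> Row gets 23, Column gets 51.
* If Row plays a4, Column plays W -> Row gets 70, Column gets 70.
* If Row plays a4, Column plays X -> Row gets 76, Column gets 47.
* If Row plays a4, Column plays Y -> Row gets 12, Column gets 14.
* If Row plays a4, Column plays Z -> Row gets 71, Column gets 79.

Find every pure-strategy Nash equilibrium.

Check each profile: it is a Nash equilibrium iff no player can strictly gain by switching unilaterally.
(a1, W): Row can switch to a2 (81 → 87). Not NE.
(a1, X): Row can switch to a3 (50 → 77). Not NE.
(a1, Y): Row can switch to a2 (32 → 80). Not NE.
(a1, Z): Row can switch to a2 (65 → 88). Not NE.
(a2, W): Column can switch to Y (70 → 98). Not NE.
(a2, X): Row can switch to a1 (10 → 50). Not NE.
(a2, Y): Row can switch to a3 (80 → 97). Not NE.
(a2, Z): Column can switch to W (44 → 70). Not NE.
(a3, W): Row can switch to a1 (76 → 81). Not NE.
(a3, X): Column can switch to W (14 → 99). Not NE.
(a3, Y): Column can switch to W (50 → 99). Not NE.
(a3, Z): Row can switch to a1 (23 → 65). Not NE.
(The remaining 4 profiles each have a profitable deviation by the same check.)

There is no pure-strategy Nash equilibrium.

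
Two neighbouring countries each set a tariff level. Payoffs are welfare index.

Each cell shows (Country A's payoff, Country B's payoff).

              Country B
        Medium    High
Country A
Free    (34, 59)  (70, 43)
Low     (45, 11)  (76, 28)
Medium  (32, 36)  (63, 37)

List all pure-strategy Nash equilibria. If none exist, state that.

Country A against Medium: payoffs 34, 45, 32 → best response Low.
Country A against High: payoffs 70, 76, 63 → best response Low.
Country B against Free: payoffs 59, 43 → best response Medium.
Country B against Low: payoffs 11, 28 → best response High.
Country B against Medium: payoffs 36, 37 → best response High.
Mutual best responses: (Low, High).

The unique pure-strategy Nash equilibrium is (Low, High).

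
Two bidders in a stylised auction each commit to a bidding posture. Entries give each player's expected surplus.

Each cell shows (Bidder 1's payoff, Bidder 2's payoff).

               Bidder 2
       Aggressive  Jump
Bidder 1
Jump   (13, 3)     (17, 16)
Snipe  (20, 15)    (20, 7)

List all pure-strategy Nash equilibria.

(Snipe, Aggressive)

Check each profile: it is a Nash equilibrium iff no player can strictly gain by switching unilaterally.
(Jump, Aggressive): Bidder 1 can switch to Snipe (13 → 20). Not NE.
(Jump, Jump): Bidder 1 can switch to Snipe (17 → 20). Not NE.
(Snipe, Aggressive): Bidder 1 gets 20, best alternative 13; Bidder 2 gets 15, best alternative 7. No profitable deviation — NE.
(Snipe, Jump): Bidder 2 can switch to Aggressive (7 → 15). Not NE.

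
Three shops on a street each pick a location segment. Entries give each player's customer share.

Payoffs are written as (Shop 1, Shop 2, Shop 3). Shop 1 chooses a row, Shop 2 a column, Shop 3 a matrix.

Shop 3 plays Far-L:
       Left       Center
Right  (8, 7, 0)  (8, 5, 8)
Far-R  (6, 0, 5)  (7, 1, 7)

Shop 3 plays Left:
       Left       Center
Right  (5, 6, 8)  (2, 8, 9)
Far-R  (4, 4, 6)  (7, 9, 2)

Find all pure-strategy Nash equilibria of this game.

Mark each player's best response to every combination of opponents' strategies; a profile where every player is best-responding is a pure Nash equilibrium.
Shop 1 against (Left, Far-L): payoffs 8, 6 → best response Right.
Shop 1 against (Left, Left): payoffs 5, 4 → best response Right.
Shop 1 against (Center, Far-L): payoffs 8, 7 → best response Right.
Shop 1 against (Center, Left): payoffs 2, 7 → best response Far-R.
Shop 2 against (Right, Far-L): payoffs 7, 5 → best response Left.
Shop 2 against (Right, Left): payoffs 6, 8 → best response Center.
Shop 2 against (Far-R, Far-L): payoffs 0, 1 → best response Center.
Shop 2 against (Far-R, Left): payoffs 4, 9 → best response Center.
Shop 3 against (Right, Left): payoffs 0, 8 → best response Left.
Shop 3 against (Right, Center): payoffs 8, 9 → best response Left.
Shop 3 against (Far-R, Left): payoffs 5, 6 → best response Left.
Shop 3 against (Far-R, Center): payoffs 7, 2 → best response Far-L.
No profile is a mutual best response for all players.

No pure-strategy Nash equilibrium.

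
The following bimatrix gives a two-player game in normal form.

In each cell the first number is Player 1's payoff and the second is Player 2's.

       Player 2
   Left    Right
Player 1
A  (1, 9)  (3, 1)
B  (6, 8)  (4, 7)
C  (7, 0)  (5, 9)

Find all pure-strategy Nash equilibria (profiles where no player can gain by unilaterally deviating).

For each strategy profile, look for a profitable unilateral deviation.
(A, Left): Player 1 can switch to B (1 → 6). Not NE.
(A, Right): Player 1 can switch to B (3 → 4). Not NE.
(B, Left): Player 1 can switch to C (6 → 7). Not NE.
(B, Right): Player 1 can switch to C (4 → 5). Not NE.
(C, Left): Player 2 can switch to Right (0 → 9). Not NE.
(C, Right): Player 1 gets 5, best alternative 4; Player 2 gets 9, best alternative 0. No profitable deviation — NE.

(C, Right)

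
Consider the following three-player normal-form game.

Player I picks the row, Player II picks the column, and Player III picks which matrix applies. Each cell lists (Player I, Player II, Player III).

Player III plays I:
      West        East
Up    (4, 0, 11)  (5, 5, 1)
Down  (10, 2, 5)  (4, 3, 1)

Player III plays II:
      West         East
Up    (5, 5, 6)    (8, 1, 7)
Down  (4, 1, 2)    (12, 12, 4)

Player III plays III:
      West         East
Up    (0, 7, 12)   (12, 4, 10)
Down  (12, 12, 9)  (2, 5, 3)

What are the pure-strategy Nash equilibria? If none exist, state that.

Pure-strategy Nash equilibria: (Down, West, III), (Down, East, II)

Player I against (West, I): payoffs 4, 10 → best response Down.
Player I against (West, II): payoffs 5, 4 → best response Up.
Player I against (West, III): payoffs 0, 12 → best response Down.
Player I against (East, I): payoffs 5, 4 → best response Up.
Player I against (East, II): payoffs 8, 12 → best response Down.
Player I against (East, III): payoffs 12, 2 → best response Up.
Player II against (Up, I): payoffs 0, 5 → best response East.
Player II against (Up, II): payoffs 5, 1 → best response West.
Player II against (Up, III): payoffs 7, 4 → best response West.
Player II against (Down, I): payoffs 2, 3 → best response East.
Player II against (Down, II): payoffs 1, 12 → best response East.
Player II against (Down, III): payoffs 12, 5 → best response West.
Player III against (Up, West): payoffs 11, 6, 12 → best response III.
Player III against (Up, East): payoffs 1, 7, 10 → best response III.
Player III against (Down, West): payoffs 5, 2, 9 → best response III.
Player III against (Down, East): payoffs 1, 4, 3 → best response II.
Mutual best responses: (Down, West, III); (Down, East, II).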